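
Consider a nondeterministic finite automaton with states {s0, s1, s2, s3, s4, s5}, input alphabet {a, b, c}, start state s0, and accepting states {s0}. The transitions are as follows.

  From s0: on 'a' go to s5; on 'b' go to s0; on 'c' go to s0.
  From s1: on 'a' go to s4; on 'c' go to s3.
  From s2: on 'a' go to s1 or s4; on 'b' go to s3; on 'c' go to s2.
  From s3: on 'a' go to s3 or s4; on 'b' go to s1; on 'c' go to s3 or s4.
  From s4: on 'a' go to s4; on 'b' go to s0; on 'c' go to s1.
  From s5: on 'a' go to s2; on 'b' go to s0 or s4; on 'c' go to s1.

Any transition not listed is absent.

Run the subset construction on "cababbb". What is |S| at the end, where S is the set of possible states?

Start in {s0}.
Read 'c': s0→{s0}; now {s0}.
Read 'a': s0→{s5}; now {s5}.
Read 'b': s5→{s0, s4}; now {s0, s4}.
Read 'a': s0→{s5}, s4→{s4}; now {s4, s5}.
Read 'b': s4→{s0}, s5→{s0, s4}; now {s0, s4}.
Read 'b': s0→{s0}, s4→{s0}; now {s0}.
Read 'b': s0→{s0}; now {s0}.
That set has 1 state.

1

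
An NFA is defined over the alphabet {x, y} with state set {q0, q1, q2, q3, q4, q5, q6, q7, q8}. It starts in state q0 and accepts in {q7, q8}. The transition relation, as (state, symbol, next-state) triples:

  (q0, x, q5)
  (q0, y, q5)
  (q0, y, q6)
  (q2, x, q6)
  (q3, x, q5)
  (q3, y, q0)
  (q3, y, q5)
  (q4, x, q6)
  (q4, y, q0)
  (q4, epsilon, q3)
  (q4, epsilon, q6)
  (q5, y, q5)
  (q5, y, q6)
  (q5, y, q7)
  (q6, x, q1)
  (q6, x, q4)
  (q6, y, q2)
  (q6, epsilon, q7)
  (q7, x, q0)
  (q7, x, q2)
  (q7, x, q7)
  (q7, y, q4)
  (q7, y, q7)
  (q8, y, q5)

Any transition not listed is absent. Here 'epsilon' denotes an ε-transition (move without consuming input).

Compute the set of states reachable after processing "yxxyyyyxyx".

{q0, q1, q2, q3, q4, q5, q6, q7}

Start in {q0}.
Read 'y': q0→{q5, q6}; union {q5, q6}; ε-closure = {q5, q6, q7}.
Read 'x': q5→∅, q6→{q1, q4}, q7→{q0, q2, q7}; union {q0, q1, q2, q4, q7}; ε-closure = {q0, q1, q2, q3, q4, q6, q7}.
Read 'x': q0→{q5}, q1→∅, q2→{q6}, q3→{q5}, q4→{q6}, q6→{q1, q4}, q7→{q0, q2, q7}; union {q0, q1, q2, q4, q5, q6, q7}; ε-closure = {q0, q1, q2, q3, q4, q5, q6, q7}.
Read 'y': q0→{q5, q6}, q1→∅, q2→∅, q3→{q0, q5}, q4→{q0}, q5→{q5, q6, q7}, q6→{q2}, q7→{q4, q7}; union {q0, q2, q4, q5, q6, q7}; ε-closure = {q0, q2, q3, q4, q5, q6, q7}.
Read 'y': q0→{q5, q6}, q2→∅, q3→{q0, q5}, q4→{q0}, q5→{q5, q6, q7}, q6→{q2}, q7→{q4, q7}; union {q0, q2, q4, q5, q6, q7}; ε-closure = {q0, q2, q3, q4, q5, q6, q7}.
Read 'y': q0→{q5, q6}, q2→∅, q3→{q0, q5}, q4→{q0}, q5→{q5, q6, q7}, q6→{q2}, q7→{q4, q7}; union {q0, q2, q4, q5, q6, q7}; ε-closure = {q0, q2, q3, q4, q5, q6, q7}.
Read 'y': q0→{q5, q6}, q2→∅, q3→{q0, q5}, q4→{q0}, q5→{q5, q6, q7}, q6→{q2}, q7→{q4, q7}; union {q0, q2, q4, q5, q6, q7}; ε-closure = {q0, q2, q3, q4, q5, q6, q7}.
Read 'x': q0→{q5}, q2→{q6}, q3→{q5}, q4→{q6}, q5→∅, q6→{q1, q4}, q7→{q0, q2, q7}; union {q0, q1, q2, q4, q5, q6, q7}; ε-closure = {q0, q1, q2, q3, q4, q5, q6, q7}.
Read 'y': q0→{q5, q6}, q1→∅, q2→∅, q3→{q0, q5}, q4→{q0}, q5→{q5, q6, q7}, q6→{q2}, q7→{q4, q7}; union {q0, q2, q4, q5, q6, q7}; ε-closure = {q0, q2, q3, q4, q5, q6, q7}.
Read 'x': q0→{q5}, q2→{q6}, q3→{q5}, q4→{q6}, q5→∅, q6→{q1, q4}, q7→{q0, q2, q7}; union {q0, q1, q2, q4, q5, q6, q7}; ε-closure = {q0, q1, q2, q3, q4, q5, q6, q7}.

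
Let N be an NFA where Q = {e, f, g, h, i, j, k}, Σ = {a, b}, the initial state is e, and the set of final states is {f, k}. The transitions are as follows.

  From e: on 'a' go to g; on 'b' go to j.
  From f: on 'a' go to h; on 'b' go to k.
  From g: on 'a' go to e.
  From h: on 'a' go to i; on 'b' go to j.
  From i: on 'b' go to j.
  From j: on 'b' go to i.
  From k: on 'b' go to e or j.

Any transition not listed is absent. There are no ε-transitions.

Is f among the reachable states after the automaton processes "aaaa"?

No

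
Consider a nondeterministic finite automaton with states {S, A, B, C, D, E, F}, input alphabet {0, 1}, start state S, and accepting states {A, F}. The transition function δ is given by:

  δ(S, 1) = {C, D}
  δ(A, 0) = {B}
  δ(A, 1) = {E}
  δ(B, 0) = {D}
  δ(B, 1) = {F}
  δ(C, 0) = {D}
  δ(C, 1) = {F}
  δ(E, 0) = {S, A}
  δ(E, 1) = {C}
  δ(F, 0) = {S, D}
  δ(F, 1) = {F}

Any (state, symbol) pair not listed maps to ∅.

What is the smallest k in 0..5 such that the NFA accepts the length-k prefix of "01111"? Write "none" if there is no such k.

none

Start in {S}.
Read '0': {S} → ∅.
The set is empty and remains empty for the remaining 4 symbols.
No reachable set along the way intersects F.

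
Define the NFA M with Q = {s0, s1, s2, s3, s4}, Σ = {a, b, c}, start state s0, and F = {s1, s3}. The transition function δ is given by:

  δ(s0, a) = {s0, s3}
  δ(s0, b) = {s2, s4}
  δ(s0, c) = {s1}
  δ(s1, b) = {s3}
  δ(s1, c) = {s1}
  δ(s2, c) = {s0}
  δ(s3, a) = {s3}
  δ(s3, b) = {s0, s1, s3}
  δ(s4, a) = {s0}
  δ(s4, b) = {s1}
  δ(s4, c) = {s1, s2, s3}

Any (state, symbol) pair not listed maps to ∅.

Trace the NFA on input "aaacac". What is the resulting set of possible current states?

∅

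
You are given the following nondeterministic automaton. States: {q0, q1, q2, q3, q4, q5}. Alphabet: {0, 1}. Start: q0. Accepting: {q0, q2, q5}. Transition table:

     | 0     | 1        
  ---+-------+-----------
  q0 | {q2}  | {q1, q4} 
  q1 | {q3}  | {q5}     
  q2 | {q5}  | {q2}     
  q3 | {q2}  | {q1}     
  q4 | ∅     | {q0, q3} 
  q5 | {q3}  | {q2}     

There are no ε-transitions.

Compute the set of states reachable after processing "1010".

{q3}

Start in {q0}.
Read '1': q0→{q1, q4}; now {q1, q4}.
Read '0': q1→{q3}, q4→∅; now {q3}.
Read '1': q3→{q1}; now {q1}.
Read '0': q1→{q3}; now {q3}.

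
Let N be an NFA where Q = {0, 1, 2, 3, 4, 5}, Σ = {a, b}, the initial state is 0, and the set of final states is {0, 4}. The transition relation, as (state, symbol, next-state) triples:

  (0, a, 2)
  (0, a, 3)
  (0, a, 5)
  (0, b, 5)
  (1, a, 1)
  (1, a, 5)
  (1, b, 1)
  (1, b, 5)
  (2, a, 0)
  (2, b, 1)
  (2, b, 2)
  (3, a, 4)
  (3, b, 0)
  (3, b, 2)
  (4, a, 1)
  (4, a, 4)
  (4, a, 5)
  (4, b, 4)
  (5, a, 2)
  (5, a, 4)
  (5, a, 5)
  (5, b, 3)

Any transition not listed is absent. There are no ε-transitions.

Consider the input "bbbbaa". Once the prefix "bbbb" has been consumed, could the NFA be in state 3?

No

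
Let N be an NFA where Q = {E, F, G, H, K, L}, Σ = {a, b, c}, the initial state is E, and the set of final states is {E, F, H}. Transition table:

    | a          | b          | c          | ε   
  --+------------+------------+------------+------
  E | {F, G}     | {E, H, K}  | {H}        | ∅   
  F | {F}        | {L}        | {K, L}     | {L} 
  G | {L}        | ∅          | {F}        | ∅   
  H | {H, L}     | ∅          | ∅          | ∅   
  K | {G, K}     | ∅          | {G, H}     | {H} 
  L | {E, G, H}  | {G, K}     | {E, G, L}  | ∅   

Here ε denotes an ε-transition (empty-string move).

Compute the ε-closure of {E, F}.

{E, F, L}

Begin with {E, F}.
ε-move F → L; add L.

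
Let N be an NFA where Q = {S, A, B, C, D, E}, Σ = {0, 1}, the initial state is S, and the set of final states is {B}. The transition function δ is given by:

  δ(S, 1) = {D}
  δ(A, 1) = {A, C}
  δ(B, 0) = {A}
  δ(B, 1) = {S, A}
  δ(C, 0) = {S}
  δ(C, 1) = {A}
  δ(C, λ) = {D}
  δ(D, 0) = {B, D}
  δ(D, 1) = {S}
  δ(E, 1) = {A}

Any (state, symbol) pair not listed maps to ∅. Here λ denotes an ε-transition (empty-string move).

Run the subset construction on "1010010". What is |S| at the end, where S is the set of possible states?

Start in {S}.
Read '1': {S} → {D}.
Read '0': {D} → {B, D}.
Read '1': {B, D} → {S, A}.
Read '0': {S, A} → ∅.
The set is empty and remains empty for the remaining 3 symbols.
That set has 0 states.

0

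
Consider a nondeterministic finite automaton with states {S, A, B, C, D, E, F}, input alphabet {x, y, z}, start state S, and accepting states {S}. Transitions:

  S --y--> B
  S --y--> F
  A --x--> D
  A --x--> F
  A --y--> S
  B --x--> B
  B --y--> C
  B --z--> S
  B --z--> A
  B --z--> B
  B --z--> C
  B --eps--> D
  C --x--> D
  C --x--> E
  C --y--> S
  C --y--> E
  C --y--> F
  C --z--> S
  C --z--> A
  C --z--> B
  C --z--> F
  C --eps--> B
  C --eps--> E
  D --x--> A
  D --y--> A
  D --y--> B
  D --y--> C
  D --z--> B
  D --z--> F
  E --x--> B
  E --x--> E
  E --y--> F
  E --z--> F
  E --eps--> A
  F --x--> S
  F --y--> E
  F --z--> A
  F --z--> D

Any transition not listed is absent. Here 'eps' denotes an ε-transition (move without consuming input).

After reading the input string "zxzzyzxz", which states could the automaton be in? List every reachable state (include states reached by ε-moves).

∅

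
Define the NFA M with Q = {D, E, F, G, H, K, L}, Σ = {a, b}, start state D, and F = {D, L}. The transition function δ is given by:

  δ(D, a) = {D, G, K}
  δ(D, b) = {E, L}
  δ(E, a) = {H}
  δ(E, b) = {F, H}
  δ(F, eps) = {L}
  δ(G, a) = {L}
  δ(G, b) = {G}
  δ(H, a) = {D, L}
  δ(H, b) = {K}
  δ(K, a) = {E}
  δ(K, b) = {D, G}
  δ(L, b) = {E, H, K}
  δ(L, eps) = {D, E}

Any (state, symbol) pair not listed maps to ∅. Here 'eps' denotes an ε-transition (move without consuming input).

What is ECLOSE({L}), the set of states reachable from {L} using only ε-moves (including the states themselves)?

{D, E, L}

Begin with {L}.
ε-move L → D; add D.
ε-move L → E; add E.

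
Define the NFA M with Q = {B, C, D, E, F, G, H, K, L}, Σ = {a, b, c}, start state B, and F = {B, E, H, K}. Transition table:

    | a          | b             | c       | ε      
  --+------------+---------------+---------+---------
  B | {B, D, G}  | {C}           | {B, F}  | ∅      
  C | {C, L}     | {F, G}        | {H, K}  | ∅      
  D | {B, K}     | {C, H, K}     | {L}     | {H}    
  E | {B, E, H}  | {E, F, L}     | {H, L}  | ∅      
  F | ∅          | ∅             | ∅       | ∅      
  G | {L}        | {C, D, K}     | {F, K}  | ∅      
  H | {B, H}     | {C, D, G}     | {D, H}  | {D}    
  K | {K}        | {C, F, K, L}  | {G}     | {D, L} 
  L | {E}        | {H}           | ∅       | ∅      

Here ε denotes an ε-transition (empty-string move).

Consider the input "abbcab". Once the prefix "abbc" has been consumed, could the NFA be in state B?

No

Start in {B}.
Read 'a': B→{B, D, G}; union {B, D, G}; ε-closure = {B, D, G, H}.
Read 'b': B→{C}, D→{C, H, K}, G→{C, D, K}, H→{C, D, G}; union {C, D, G, H, K}; ε-closure = {C, D, G, H, K, L}.
Read 'b': C→{F, G}, D→{C, H, K}, G→{C, D, K}, H→{C, D, G}, K→{C, F, K, L}, L→{H}; now {C, D, F, G, H, K, L}.
Read 'c': C→{H, K}, D→{L}, F→∅, G→{F, K}, H→{D, H}, K→{G}, L→∅; now {D, F, G, H, K, L}.
State B is not in {D, F, G, H, K, L}.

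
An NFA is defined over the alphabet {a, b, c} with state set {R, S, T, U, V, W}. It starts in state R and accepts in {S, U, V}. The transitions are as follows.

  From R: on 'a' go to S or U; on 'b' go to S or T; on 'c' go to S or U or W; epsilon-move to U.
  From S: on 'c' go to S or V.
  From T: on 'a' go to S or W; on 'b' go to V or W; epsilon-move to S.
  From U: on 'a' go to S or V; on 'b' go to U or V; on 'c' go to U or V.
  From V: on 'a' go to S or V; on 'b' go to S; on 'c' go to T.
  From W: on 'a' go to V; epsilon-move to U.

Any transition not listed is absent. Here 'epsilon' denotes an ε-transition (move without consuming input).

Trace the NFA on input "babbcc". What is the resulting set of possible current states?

{S, T, U, V}

Start: ε-closure({R}) = {R, U}.
Read 'b': {R, U} → {S, T, U, V}.
Read 'a': {S, T, U, V} → {S, U, V, W}.
Read 'b': {S, U, V, W} → {S, U, V}.
Read 'b': {S, U, V} → {S, U, V}.
Read 'c': {S, U, V} → {S, T, U, V}.
Read 'c': {S, T, U, V} → {S, T, U, V}.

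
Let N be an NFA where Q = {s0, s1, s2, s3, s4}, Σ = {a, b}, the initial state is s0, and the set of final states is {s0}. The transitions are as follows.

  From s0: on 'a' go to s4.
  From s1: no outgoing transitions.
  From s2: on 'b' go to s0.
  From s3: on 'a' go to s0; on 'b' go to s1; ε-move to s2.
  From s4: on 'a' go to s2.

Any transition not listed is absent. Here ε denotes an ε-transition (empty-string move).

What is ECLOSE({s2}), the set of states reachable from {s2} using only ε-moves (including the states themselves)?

Begin with {s2}.
No ε-moves leave this set, so the closure equals the set itself.

{s2}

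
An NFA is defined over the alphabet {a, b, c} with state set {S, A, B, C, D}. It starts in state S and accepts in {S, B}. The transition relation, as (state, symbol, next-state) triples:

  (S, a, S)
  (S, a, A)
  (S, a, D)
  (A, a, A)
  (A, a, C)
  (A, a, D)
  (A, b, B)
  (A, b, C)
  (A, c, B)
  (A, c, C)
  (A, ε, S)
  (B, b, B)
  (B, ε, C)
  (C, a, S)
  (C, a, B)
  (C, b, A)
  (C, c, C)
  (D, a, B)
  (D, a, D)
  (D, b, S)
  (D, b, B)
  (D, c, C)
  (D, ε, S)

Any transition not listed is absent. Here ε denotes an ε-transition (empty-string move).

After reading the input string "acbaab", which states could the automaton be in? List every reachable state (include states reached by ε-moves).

{S, A, B, C}

Start in {S}.
Read 'a': {S} → {S, A, D}.
Read 'c': {S, A, D} → {B, C}.
Read 'b': {B, C} → {S, A, B, C}.
Read 'a': {S, A, B, C} → {S, A, B, C, D}.
Read 'a': {S, A, B, C, D} → {S, A, B, C, D}.
Read 'b': {S, A, B, C, D} → {S, A, B, C}.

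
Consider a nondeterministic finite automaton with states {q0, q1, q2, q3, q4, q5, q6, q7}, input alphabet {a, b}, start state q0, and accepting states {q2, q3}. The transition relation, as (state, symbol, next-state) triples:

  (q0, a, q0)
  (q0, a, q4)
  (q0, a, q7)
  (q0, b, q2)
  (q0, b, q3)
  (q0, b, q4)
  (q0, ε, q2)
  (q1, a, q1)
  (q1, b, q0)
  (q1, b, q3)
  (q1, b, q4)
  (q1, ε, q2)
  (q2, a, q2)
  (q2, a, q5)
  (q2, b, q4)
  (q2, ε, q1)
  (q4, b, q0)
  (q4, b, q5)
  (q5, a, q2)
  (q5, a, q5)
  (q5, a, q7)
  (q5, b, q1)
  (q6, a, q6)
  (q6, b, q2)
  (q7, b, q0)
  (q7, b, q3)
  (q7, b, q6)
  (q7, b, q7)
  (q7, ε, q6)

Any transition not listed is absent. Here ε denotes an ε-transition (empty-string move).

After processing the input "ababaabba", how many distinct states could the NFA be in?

7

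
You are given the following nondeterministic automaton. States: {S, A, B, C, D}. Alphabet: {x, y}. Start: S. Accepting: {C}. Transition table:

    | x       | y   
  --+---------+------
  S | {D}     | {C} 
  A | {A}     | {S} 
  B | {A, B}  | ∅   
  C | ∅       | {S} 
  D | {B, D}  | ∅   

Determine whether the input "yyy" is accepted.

Yes

Start in {S}.
Read 'y': S→{C}; now {C}.
Read 'y': C→{S}; now {S}.
Read 'y': S→{C}; now {C}.
The final set {C} contains the accepting state C.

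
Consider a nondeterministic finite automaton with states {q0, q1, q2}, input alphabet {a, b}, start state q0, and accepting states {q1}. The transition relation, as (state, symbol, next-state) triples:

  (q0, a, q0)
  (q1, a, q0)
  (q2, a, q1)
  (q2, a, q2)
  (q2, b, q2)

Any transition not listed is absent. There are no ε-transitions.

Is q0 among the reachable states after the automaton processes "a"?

Start in {q0}.
Read 'a': q0→{q0}; now {q0}.
State q0 is in {q0}.

Yes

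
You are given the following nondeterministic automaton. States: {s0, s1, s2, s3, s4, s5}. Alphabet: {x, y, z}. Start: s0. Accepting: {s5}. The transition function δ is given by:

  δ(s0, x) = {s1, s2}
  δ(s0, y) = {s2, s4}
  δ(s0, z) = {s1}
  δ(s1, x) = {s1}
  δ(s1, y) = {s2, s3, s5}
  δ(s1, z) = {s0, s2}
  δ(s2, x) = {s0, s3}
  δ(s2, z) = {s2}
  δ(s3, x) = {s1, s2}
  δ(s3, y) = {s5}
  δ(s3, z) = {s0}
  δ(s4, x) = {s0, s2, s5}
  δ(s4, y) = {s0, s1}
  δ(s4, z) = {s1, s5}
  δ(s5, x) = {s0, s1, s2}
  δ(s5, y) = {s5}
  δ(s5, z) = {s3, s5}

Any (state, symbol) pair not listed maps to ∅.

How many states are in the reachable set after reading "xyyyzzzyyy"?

Start in {s0}.
Read 'x': s0→{s1, s2}; now {s1, s2}.
Read 'y': s1→{s2, s3, s5}, s2→∅; now {s2, s3, s5}.
Read 'y': s2→∅, s3→{s5}, s5→{s5}; now {s5}.
Read 'y': s5→{s5}; now {s5}.
Read 'z': s5→{s3, s5}; now {s3, s5}.
Read 'z': s3→{s0}, s5→{s3, s5}; now {s0, s3, s5}.
Read 'z': s0→{s1}, s3→{s0}, s5→{s3, s5}; now {s0, s1, s3, s5}.
Read 'y': s0→{s2, s4}, s1→{s2, s3, s5}, s3→{s5}, s5→{s5}; now {s2, s3, s4, s5}.
Read 'y': s2→∅, s3→{s5}, s4→{s0, s1}, s5→{s5}; now {s0, s1, s5}.
Read 'y': s0→{s2, s4}, s1→{s2, s3, s5}, s5→{s5}; now {s2, s3, s4, s5}.
That set has 4 states.

4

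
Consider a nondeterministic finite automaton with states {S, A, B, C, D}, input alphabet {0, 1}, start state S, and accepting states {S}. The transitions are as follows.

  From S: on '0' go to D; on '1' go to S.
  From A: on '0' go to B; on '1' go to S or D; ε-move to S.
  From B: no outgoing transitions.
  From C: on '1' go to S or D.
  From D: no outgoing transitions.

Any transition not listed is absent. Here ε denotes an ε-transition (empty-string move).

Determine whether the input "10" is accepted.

No

Start in {S}.
Read '1': {S} → {S}.
Read '0': {S} → {D}.
The final set {D} contains no accepting state.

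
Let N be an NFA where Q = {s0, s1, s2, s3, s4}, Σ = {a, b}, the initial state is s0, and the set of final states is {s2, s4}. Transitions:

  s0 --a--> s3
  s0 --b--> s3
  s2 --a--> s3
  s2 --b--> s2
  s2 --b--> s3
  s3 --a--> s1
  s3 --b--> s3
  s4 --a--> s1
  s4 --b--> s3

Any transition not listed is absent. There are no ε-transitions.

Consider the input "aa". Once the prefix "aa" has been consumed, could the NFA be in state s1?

Start in {s0}.
Read 'a': s0→{s3}; now {s3}.
Read 'a': s3→{s1}; now {s1}.
State s1 is in {s1}.

Yes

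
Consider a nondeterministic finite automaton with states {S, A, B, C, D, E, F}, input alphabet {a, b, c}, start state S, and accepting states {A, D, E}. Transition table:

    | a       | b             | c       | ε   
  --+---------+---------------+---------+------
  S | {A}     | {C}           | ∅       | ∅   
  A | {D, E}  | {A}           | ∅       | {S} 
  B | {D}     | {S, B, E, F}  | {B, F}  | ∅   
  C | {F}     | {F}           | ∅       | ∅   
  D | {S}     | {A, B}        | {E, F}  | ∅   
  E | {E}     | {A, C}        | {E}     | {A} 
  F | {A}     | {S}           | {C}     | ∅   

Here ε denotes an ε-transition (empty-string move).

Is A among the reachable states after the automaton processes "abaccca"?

Yes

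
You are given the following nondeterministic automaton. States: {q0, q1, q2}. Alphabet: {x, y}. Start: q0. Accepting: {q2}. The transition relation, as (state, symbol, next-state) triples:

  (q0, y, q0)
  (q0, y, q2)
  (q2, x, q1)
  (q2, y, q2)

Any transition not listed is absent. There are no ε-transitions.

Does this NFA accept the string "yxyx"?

No

Start in {q0}.
Read 'y': q0→{q0, q2}; now {q0, q2}.
Read 'x': q0→∅, q2→{q1}; now {q1}.
Read 'y': q1→∅; now ∅.
The set is empty and remains empty for the remaining 1 symbol.
The final set ∅ contains no accepting state.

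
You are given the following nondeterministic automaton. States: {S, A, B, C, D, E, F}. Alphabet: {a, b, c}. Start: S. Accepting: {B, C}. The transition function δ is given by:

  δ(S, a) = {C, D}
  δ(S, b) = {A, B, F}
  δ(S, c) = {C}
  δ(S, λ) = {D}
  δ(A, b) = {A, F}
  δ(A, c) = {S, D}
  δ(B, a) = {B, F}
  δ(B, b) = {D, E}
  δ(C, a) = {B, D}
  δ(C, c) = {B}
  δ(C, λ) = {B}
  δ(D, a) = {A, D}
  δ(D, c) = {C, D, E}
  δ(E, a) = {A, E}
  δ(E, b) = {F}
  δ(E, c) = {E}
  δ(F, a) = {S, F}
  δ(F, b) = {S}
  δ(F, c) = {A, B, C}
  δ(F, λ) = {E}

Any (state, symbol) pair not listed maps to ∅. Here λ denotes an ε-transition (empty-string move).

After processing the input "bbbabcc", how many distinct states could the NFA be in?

Start: ε-closure({S}) = {S, D}.
Read 'b': S→{A, B, F}, D→∅; union {A, B, F}; ε-closure = {A, B, E, F}.
Read 'b': A→{A, F}, B→{D, E}, E→{F}, F→{S}; now {S, A, D, E, F}.
Read 'b': S→{A, B, F}, A→{A, F}, D→∅, E→{F}, F→{S}; union {S, A, B, F}; ε-closure = {S, A, B, D, E, F}.
Read 'a': S→{C, D}, A→∅, B→{B, F}, D→{A, D}, E→{A, E}, F→{S, F}; now {S, A, B, C, D, E, F}.
Read 'b': S→{A, B, F}, A→{A, F}, B→{D, E}, C→∅, D→∅, E→{F}, F→{S}; now {S, A, B, D, E, F}.
Read 'c': S→{C}, A→{S, D}, B→∅, D→{C, D, E}, E→{E}, F→{A, B, C}; now {S, A, B, C, D, E}.
Read 'c': S→{C}, A→{S, D}, B→∅, C→{B}, D→{C, D, E}, E→{E}; now {S, B, C, D, E}.
That set has 5 states.

5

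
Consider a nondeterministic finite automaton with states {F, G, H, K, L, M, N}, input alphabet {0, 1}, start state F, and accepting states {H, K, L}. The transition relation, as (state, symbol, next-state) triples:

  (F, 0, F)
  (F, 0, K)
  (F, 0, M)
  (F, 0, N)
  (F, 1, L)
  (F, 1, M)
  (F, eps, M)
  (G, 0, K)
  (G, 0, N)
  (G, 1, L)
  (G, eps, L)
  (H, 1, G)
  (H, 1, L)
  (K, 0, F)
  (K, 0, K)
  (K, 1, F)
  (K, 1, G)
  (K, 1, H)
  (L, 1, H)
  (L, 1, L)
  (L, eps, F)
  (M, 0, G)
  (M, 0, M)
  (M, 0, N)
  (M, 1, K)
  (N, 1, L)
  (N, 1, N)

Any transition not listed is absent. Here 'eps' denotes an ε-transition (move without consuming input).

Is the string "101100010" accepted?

Yes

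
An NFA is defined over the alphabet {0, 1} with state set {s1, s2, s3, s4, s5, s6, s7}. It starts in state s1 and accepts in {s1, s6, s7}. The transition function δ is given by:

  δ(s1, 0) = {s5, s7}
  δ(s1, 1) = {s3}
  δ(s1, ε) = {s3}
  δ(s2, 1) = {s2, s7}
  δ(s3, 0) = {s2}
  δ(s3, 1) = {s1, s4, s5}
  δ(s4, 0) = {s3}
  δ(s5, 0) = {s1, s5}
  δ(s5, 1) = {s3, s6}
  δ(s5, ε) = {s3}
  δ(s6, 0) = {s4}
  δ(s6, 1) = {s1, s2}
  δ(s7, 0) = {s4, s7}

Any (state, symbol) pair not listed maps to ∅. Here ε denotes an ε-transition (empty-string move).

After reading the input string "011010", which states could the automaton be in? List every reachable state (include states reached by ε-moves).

Start: ε-closure({s1}) = {s1, s3}.
Read '0': s1→{s5, s7}, s3→{s2}; union {s2, s5, s7}; ε-closure = {s2, s3, s5, s7}.
Read '1': s2→{s2, s7}, s3→{s1, s4, s5}, s5→{s3, s6}, s7→∅; now {s1, s2, s3, s4, s5, s6, s7}.
Read '1': s1→{s3}, s2→{s2, s7}, s3→{s1, s4, s5}, s4→∅, s5→{s3, s6}, s6→{s1, s2}, s7→∅; now {s1, s2, s3, s4, s5, s6, s7}.
Read '0': s1→{s5, s7}, s2→∅, s3→{s2}, s4→{s3}, s5→{s1, s5}, s6→{s4}, s7→{s4, s7}; now {s1, s2, s3, s4, s5, s7}.
Read '1': s1→{s3}, s2→{s2, s7}, s3→{s1, s4, s5}, s4→∅, s5→{s3, s6}, s7→∅; now {s1, s2, s3, s4, s5, s6, s7}.
Read '0': s1→{s5, s7}, s2→∅, s3→{s2}, s4→{s3}, s5→{s1, s5}, s6→{s4}, s7→{s4, s7}; now {s1, s2, s3, s4, s5, s7}.

{s1, s2, s3, s4, s5, s7}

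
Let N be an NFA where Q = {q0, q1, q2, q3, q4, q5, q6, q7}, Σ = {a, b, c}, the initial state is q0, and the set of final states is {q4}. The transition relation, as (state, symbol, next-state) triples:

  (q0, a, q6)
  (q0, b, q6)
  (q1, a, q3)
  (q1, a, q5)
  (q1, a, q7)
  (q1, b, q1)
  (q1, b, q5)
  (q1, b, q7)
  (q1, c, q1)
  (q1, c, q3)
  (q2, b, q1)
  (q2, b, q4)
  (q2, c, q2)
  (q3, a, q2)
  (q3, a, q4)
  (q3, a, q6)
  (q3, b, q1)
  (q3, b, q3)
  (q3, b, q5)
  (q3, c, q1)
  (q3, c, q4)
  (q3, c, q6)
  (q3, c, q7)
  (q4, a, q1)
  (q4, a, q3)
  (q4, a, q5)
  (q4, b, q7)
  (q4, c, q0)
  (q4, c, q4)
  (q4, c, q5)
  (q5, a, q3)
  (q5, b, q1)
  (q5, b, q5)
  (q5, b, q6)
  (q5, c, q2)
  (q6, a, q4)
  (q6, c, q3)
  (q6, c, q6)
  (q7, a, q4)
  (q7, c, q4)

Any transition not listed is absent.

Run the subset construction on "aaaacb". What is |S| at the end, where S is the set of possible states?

Start in {q0}.
Read 'a': q0→{q6}; now {q6}.
Read 'a': q6→{q4}; now {q4}.
Read 'a': q4→{q1, q3, q5}; now {q1, q3, q5}.
Read 'a': q1→{q3, q5, q7}, q3→{q2, q4, q6}, q5→{q3}; now {q2, q3, q4, q5, q6, q7}.
Read 'c': q2→{q2}, q3→{q1, q4, q6, q7}, q4→{q0, q4, q5}, q5→{q2}, q6→{q3, q6}, q7→{q4}; now {q0, q1, q2, q3, q4, q5, q6, q7}.
Read 'b': q0→{q6}, q1→{q1, q5, q7}, q2→{q1, q4}, q3→{q1, q3, q5}, q4→{q7}, q5→{q1, q5, q6}, q6→∅, q7→∅; now {q1, q3, q4, q5, q6, q7}.
That set has 6 states.

6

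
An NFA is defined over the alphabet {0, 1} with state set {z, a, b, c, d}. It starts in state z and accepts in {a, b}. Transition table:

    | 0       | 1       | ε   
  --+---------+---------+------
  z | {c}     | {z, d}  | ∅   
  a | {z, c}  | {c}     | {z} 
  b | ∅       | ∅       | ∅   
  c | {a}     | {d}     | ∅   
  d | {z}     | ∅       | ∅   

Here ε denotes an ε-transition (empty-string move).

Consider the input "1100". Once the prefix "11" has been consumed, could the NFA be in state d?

Yes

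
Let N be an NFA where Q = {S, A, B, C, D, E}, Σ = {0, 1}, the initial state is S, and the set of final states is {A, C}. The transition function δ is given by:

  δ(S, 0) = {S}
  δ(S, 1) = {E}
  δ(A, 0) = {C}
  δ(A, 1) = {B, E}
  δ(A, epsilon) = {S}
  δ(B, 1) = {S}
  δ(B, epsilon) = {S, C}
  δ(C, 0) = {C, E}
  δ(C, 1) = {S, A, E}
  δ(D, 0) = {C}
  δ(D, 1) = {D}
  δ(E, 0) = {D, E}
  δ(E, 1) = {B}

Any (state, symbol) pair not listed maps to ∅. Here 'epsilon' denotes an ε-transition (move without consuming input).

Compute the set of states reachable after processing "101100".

Start in {S}.
Read '1': S→{E}; now {E}.
Read '0': E→{D, E}; now {D, E}.
Read '1': D→{D}, E→{B}; union {B, D}; ε-closure = {S, B, C, D}.
Read '1': S→{E}, B→{S}, C→{S, A, E}, D→{D}; now {S, A, D, E}.
Read '0': S→{S}, A→{C}, D→{C}, E→{D, E}; now {S, C, D, E}.
Read '0': S→{S}, C→{C, E}, D→{C}, E→{D, E}; now {S, C, D, E}.

{S, C, D, E}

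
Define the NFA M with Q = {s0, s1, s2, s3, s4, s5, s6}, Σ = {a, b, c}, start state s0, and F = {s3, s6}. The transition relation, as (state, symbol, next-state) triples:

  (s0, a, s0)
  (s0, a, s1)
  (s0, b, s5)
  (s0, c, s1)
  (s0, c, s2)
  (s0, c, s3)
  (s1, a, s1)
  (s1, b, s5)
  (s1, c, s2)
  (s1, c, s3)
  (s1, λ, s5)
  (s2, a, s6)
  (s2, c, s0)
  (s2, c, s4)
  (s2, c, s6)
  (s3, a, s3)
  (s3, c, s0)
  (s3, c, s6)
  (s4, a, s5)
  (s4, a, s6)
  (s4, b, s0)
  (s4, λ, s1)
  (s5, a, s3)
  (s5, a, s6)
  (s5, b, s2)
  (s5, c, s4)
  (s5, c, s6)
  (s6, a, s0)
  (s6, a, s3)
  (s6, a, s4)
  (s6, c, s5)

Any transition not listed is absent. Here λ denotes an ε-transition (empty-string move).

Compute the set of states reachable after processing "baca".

{s0, s1, s3, s4, s5, s6}

Start in {s0}.
Read 'b': s0→{s5}; now {s5}.
Read 'a': s5→{s3, s6}; now {s3, s6}.
Read 'c': s3→{s0, s6}, s6→{s5}; now {s0, s5, s6}.
Read 'a': s0→{s0, s1}, s5→{s3, s6}, s6→{s0, s3, s4}; union {s0, s1, s3, s4, s6}; ε-closure = {s0, s1, s3, s4, s5, s6}.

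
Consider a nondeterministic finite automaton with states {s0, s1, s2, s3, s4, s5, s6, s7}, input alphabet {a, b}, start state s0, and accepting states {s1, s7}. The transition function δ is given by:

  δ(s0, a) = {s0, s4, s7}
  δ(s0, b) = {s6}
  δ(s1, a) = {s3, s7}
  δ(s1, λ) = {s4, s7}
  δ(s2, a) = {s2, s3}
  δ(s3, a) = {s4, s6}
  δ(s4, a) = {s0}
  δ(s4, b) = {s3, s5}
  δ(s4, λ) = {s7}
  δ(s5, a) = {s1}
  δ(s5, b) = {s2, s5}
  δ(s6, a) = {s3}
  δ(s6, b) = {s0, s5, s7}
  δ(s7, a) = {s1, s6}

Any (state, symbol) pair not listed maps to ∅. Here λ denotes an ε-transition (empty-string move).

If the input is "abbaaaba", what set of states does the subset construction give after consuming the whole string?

Start in {s0}.
Read 'a': s0→{s0, s4, s7}; now {s0, s4, s7}.
Read 'b': s0→{s6}, s4→{s3, s5}, s7→∅; now {s3, s5, s6}.
Read 'b': s3→∅, s5→{s2, s5}, s6→{s0, s5, s7}; now {s0, s2, s5, s7}.
Read 'a': s0→{s0, s4, s7}, s2→{s2, s3}, s5→{s1}, s7→{s1, s6}; now {s0, s1, s2, s3, s4, s6, s7}.
Read 'a': s0→{s0, s4, s7}, s1→{s3, s7}, s2→{s2, s3}, s3→{s4, s6}, s4→{s0}, s6→{s3}, s7→{s1, s6}; now {s0, s1, s2, s3, s4, s6, s7}.
Read 'a': s0→{s0, s4, s7}, s1→{s3, s7}, s2→{s2, s3}, s3→{s4, s6}, s4→{s0}, s6→{s3}, s7→{s1, s6}; now {s0, s1, s2, s3, s4, s6, s7}.
Read 'b': s0→{s6}, s1→∅, s2→∅, s3→∅, s4→{s3, s5}, s6→{s0, s5, s7}, s7→∅; now {s0, s3, s5, s6, s7}.
Read 'a': s0→{s0, s4, s7}, s3→{s4, s6}, s5→{s1}, s6→{s3}, s7→{s1, s6}; now {s0, s1, s3, s4, s6, s7}.

{s0, s1, s3, s4, s6, s7}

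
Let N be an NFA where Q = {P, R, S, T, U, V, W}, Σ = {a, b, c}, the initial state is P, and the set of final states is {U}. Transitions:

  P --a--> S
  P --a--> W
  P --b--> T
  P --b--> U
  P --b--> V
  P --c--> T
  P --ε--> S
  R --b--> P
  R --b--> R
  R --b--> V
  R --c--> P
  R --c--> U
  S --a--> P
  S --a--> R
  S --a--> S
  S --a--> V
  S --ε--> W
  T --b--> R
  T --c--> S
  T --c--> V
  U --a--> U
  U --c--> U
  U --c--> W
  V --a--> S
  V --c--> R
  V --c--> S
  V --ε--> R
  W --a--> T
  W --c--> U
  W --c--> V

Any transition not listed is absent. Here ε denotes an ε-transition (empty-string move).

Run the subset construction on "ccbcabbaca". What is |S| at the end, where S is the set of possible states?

7

Start: ε-closure({P}) = {P, S, W}.
Read 'c': {P, S, W} → {R, T, U, V}.
Read 'c': {R, T, U, V} → {P, R, S, U, V, W}.
Read 'b': {P, R, S, U, V, W} → {P, R, S, T, U, V, W}.
Read 'c': {P, R, S, T, U, V, W} → {P, R, S, T, U, V, W}.
Read 'a': {P, R, S, T, U, V, W} → {P, R, S, T, U, V, W}.
Read 'b': {P, R, S, T, U, V, W} → {P, R, S, T, U, V, W}.
Read 'b': {P, R, S, T, U, V, W} → {P, R, S, T, U, V, W}.
Read 'a': {P, R, S, T, U, V, W} → {P, R, S, T, U, V, W}.
Read 'c': {P, R, S, T, U, V, W} → {P, R, S, T, U, V, W}.
Read 'a': {P, R, S, T, U, V, W} → {P, R, S, T, U, V, W}.
That set has 7 states.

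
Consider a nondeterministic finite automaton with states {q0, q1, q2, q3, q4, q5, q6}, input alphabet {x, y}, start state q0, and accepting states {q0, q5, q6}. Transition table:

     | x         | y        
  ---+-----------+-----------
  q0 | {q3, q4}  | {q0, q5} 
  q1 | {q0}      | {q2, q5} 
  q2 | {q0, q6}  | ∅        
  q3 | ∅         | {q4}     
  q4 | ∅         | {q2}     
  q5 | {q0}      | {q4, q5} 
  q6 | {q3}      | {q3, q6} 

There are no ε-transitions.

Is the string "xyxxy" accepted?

Start in {q0}.
Read 'x': q0→{q3, q4}; now {q3, q4}.
Read 'y': q3→{q4}, q4→{q2}; now {q2, q4}.
Read 'x': q2→{q0, q6}, q4→∅; now {q0, q6}.
Read 'x': q0→{q3, q4}, q6→{q3}; now {q3, q4}.
Read 'y': q3→{q4}, q4→{q2}; now {q2, q4}.
The final set {q2, q4} contains no accepting state.

No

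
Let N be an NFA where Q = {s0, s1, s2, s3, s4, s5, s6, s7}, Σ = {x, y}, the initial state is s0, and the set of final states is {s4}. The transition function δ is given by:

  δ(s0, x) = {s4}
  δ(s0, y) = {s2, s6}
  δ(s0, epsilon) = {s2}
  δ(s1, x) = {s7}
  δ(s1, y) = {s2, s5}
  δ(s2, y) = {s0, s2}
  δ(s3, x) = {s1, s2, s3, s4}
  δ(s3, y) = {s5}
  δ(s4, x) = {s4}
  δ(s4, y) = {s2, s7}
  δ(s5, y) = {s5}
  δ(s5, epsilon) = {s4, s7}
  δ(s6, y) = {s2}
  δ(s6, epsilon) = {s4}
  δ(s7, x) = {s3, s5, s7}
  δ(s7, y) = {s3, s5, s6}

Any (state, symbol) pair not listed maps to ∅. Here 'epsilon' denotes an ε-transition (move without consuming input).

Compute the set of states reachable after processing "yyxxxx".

Start: ε-closure({s0}) = {s0, s2}.
Read 'y': {s0, s2} → {s0, s2, s4, s6}.
Read 'y': {s0, s2, s4, s6} → {s0, s2, s4, s6, s7}.
Read 'x': {s0, s2, s4, s6, s7} → {s3, s4, s5, s7}.
Read 'x': {s3, s4, s5, s7} → {s1, s2, s3, s4, s5, s7}.
Read 'x': {s1, s2, s3, s4, s5, s7} → {s1, s2, s3, s4, s5, s7}.
Read 'x': {s1, s2, s3, s4, s5, s7} → {s1, s2, s3, s4, s5, s7}.

{s1, s2, s3, s4, s5, s7}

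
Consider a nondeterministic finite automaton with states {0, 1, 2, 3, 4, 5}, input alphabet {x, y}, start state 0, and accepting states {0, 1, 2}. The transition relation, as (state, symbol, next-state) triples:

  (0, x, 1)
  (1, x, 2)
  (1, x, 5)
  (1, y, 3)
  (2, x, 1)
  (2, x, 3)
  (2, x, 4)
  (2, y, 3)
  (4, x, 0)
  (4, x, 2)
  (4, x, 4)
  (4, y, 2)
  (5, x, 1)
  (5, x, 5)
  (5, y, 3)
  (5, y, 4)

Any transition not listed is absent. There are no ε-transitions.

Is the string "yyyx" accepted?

No

Start in {0}.
Read 'y': 0→∅; now ∅.
The set is empty and remains empty for the remaining 3 symbols.
The final set ∅ contains no accepting state.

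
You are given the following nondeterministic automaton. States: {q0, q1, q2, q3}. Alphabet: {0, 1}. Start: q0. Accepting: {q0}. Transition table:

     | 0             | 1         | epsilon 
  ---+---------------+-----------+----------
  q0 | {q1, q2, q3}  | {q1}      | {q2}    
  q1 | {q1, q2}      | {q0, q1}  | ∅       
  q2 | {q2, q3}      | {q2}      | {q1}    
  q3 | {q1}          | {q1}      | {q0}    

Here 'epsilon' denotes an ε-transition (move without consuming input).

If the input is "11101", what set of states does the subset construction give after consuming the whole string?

{q0, q1, q2}

Start: ε-closure({q0}) = {q0, q1, q2}.
Read '1': {q0, q1, q2} → {q0, q1, q2}.
Read '1': {q0, q1, q2} → {q0, q1, q2}.
Read '1': {q0, q1, q2} → {q0, q1, q2}.
Read '0': {q0, q1, q2} → {q0, q1, q2, q3}.
Read '1': {q0, q1, q2, q3} → {q0, q1, q2}.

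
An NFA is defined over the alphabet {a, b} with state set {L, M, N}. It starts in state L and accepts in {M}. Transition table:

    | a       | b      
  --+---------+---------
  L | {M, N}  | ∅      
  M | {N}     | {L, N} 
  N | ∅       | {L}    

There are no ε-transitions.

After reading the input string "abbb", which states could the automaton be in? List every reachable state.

∅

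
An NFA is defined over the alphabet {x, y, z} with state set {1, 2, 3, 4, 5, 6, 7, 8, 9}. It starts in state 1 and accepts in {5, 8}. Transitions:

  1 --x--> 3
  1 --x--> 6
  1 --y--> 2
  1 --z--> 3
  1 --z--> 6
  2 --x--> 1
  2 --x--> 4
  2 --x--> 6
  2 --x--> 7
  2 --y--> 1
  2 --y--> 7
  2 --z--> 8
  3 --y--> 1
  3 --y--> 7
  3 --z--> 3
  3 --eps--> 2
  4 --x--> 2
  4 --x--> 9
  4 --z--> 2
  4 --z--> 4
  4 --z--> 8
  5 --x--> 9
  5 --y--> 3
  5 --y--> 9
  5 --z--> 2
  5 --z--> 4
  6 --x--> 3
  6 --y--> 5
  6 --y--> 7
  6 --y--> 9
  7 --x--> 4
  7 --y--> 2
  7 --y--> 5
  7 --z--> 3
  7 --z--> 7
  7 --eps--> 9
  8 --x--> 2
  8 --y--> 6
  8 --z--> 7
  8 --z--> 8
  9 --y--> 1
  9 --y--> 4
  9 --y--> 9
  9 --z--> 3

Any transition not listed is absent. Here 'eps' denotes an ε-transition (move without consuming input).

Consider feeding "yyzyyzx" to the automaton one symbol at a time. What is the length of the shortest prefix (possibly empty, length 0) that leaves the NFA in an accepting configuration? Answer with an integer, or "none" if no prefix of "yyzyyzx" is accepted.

4

Start in {1}.
Read 'y': 1→{2}; now {2}.
Read 'y': 2→{1, 7}; union {1, 7}; ε-closure = {1, 7, 9}.
Read 'z': 1→{3, 6}, 7→{3, 7}, 9→{3}; union {3, 6, 7}; ε-closure = {2, 3, 6, 7, 9}.
Read 'y': 2→{1, 7}, 3→{1, 7}, 6→{5, 7, 9}, 7→{2, 5}, 9→{1, 4, 9}; now {1, 2, 4, 5, 7, 9}.
None of the earlier sets intersect F, but {1, 2, 4, 5, 7, 9} does.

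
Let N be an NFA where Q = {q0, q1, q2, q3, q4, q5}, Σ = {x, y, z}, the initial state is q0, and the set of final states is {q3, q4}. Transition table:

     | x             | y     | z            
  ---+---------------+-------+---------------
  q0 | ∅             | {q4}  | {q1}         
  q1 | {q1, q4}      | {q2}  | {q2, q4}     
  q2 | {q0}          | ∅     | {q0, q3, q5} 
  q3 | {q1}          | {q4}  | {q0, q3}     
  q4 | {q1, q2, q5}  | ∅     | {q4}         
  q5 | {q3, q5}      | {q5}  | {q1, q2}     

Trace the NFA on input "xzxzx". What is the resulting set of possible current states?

Start in {q0}.
Read 'x': {q0} → ∅.
The set is empty and remains empty for the remaining 4 symbols.

∅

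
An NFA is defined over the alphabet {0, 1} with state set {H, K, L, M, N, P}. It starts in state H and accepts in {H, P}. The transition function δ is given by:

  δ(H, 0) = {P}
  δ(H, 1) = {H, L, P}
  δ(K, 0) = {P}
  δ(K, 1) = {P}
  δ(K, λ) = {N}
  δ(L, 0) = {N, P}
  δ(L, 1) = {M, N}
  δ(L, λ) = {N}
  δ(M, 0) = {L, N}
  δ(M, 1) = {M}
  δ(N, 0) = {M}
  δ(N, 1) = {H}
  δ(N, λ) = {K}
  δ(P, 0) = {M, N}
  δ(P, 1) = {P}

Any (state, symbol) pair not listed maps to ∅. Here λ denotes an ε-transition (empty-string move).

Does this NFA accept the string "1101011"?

Yes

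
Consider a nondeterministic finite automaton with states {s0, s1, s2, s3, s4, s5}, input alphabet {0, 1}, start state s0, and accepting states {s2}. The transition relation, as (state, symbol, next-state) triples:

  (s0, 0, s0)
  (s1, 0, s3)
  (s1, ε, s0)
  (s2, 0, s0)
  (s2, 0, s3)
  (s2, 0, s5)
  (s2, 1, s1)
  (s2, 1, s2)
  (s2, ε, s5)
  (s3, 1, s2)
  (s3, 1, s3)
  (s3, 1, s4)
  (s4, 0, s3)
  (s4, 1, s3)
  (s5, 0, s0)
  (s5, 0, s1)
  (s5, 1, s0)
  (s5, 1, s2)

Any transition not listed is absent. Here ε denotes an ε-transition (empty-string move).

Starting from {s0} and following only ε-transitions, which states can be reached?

Begin with {s0}.
No ε-moves leave this set, so the closure equals the set itself.

{s0}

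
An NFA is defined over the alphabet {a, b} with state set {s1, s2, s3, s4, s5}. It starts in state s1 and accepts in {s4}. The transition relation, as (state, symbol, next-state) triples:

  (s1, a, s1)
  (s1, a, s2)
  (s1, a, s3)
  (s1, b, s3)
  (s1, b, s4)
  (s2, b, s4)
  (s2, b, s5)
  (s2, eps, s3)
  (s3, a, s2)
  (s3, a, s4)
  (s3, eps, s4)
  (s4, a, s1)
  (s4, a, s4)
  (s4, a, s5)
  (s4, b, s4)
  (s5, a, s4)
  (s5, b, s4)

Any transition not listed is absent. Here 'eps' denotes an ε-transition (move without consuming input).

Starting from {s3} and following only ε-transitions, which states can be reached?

Begin with {s3}.
ε-move s3 → s4; add s4.

{s3, s4}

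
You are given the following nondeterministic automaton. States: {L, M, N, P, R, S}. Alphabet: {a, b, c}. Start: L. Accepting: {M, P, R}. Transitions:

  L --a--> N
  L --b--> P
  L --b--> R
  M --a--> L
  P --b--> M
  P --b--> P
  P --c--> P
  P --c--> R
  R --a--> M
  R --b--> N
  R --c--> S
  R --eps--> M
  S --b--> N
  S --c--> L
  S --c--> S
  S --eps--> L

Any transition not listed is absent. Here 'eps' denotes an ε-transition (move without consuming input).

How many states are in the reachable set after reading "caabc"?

Start in {L}.
Read 'c': {L} → ∅.
The set is empty and remains empty for the remaining 4 symbols.
That set has 0 states.

0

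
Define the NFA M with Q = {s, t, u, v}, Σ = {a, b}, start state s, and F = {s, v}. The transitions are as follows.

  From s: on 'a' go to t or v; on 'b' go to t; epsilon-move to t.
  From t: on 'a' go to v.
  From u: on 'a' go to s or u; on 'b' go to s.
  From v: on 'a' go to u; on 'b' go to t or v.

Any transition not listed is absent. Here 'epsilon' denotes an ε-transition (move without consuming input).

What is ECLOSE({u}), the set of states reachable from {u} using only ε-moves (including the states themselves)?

Begin with {u}.
No ε-moves leave this set, so the closure equals the set itself.

{u}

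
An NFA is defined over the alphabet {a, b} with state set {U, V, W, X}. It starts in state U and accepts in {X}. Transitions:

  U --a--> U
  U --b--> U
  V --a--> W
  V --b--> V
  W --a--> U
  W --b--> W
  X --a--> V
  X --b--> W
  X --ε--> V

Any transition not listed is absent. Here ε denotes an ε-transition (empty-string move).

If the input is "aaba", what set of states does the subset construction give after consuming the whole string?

Start in {U}.
Read 'a': U→{U}; now {U}.
Read 'a': U→{U}; now {U}.
Read 'b': U→{U}; now {U}.
Read 'a': U→{U}; now {U}.

{U}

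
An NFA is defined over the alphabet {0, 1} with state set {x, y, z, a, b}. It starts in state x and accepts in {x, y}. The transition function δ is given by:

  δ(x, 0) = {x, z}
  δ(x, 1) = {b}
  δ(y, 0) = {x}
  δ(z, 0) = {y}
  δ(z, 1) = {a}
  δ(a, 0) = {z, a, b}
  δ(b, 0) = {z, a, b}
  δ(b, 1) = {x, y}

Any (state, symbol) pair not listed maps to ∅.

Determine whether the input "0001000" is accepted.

Yes

Start in {x}.
Read '0': {x} → {x, z}.
Read '0': {x, z} → {x, y, z}.
Read '0': {x, y, z} → {x, y, z}.
Read '1': {x, y, z} → {a, b}.
Read '0': {a, b} → {z, a, b}.
Read '0': {z, a, b} → {y, z, a, b}.
Read '0': {y, z, a, b} → {x, y, z, a, b}.
The final set {x, y, z, a, b} contains the accepting states x, y.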